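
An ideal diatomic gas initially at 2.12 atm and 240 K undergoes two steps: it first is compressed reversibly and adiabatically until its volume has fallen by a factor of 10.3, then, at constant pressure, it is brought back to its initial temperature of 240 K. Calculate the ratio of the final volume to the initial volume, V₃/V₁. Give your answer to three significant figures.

For a diatomic ideal gas γ = 7/5.
Adiabatic step: V₂/V₁ = 0.09709; T₂ = T₁·10.3^(2/5) = 610 K.
Isobaric step: V₃/V₂ = T₃/T₂ = 240/610.
V₃/V₁ = (V₂/V₁)(V₃/V₂) = 0.09709 × (240/610) = 0.0382.

V₃/V₁ ≈ 0.0382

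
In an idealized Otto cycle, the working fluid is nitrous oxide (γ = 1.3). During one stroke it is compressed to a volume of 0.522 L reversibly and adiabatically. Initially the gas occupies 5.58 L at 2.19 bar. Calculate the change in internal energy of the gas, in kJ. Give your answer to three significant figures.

ΔU ≈ 4.22 kJ

P₂ = P₁(V₁/V₂)^γ = 2.19×(5.58/0.522)^(1.3) = 47.65 bar.
For a reversible adiabat, W_by_gas = (P₁V₁ − P₂V₂)/(γ−1).
W_by = (219000×0.00558 − 4.765×10^6×0.000522) / (0.3) = -4218 J.
Q = 0 ⇒ ΔU = −W_by = 4218 J.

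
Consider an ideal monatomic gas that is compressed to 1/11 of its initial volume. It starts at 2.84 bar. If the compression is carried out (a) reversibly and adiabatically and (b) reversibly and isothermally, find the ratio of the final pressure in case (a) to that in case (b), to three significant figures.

P_adiabatic / P_isothermal ≈ 4.95

For a monatomic ideal gas γ = 5/3.
Isothermal: P_b = P₁(V₁/V₂) = 2.84×11.
Adiabatic: P_a = P₁(V₁/V₂)^γ = 2.84×11^(5/3).
P_a/P_b = (V₁/V₂)^(γ−1) = 11^(2/3) = 4.946.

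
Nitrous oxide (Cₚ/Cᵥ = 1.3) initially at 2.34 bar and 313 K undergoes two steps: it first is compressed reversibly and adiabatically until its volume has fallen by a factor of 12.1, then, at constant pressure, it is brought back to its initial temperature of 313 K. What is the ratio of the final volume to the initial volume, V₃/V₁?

Adiabatic step: V₂/V₁ = 0.08264; T₂ = T₁·12.1^(0.3) = 661.3 K.
Isobaric step: V₃/V₂ = T₃/T₂ = 313/661.3.
V₃/V₁ = (V₂/V₁)(V₃/V₂) = 0.08264 × (313/661.3) = 0.03912.

V₃/V₁ ≈ 0.0391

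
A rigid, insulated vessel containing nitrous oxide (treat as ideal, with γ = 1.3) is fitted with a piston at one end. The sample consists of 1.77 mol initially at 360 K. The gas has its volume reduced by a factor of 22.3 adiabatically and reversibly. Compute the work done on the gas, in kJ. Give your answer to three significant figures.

W ≈ 27.2 kJ

For a reversible adiabat TV^(γ−1) is constant, so T₂ = T₁ (V₁/V₂)^(γ−1).
T₂ = 360 × 22.3^(0.3) = 913.7 K.
Q = 0, so ΔU = W_on_gas = nCᵥΔT with Cᵥ = R/(γ−1) = 27.71 J/(mol·K).
ΔU = 1.77 × 27.71 × (913.7 − 360) = 27160 J.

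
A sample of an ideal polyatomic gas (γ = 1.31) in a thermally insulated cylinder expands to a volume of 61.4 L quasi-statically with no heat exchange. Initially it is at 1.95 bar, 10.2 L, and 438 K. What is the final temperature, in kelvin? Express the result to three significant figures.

T₂ ≈ 251 K

Adiabatic: T₁V₁^(γ−1) = T₂V₂^(γ−1) ⇒ T₂ = T₁ (V₁/V₂)^(γ−1).
T₂ = 438 × (10.2/61.4)^(0.31) = 251.1 K.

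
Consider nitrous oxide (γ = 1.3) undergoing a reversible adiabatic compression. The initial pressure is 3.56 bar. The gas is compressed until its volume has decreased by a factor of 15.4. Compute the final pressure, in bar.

P₂ ≈ 125 bar

Since PV^γ is constant along a reversible adiabat, P₂ = P₁ (V₁/V₂)^γ.
P₂ = 3.56 × 15.4^(1.3) = 124.5 bar.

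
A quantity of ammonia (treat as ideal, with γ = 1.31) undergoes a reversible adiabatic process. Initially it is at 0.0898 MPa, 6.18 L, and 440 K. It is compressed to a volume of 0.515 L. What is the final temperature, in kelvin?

Adiabatic: T₁V₁^(γ−1) = T₂V₂^(γ−1) ⇒ T₂ = T₁ (V₁/V₂)^(γ−1).
T₂ = 440 × (6.18/0.515)^(0.31) = 950.6 K.

T₂ ≈ 951 K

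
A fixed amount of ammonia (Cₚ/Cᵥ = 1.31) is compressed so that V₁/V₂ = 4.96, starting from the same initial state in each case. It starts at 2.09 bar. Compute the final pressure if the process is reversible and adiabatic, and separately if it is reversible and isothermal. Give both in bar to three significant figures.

Isothermal: P₂ = P₁(V₁/V₂) = 2.09×4.96 = 10.37 bar.
Adiabatic: P₂ = P₁(V₁/V₂)^γ = 2.09×4.96^(1.31) = 17.03 bar.

adiabatic: 17.0 bar; isothermal: 10.4 bar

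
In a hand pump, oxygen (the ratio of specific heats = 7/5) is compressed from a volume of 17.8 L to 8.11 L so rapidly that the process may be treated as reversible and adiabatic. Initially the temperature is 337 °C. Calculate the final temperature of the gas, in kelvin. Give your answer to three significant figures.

For a reversible adiabat TV^(γ−1) is constant, so T₂ = T₁ (V₁/V₂)^(γ−1).
T₁ = 337 °C = 610.1 K.
T₂ = 610.1 × (17.8/8.11)^(2/5) = 835.6 K.

T₂ ≈ 836 K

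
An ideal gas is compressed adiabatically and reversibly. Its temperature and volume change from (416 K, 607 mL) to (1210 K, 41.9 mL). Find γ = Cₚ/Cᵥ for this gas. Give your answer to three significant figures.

γ ≈ 1.40

TV^(γ−1) = const ⇒ γ − 1 = ln(T₂/T₁) / ln(V₁/V₂).
γ = 1 + ln(1210/416) / ln(607/41.9) = 1.399.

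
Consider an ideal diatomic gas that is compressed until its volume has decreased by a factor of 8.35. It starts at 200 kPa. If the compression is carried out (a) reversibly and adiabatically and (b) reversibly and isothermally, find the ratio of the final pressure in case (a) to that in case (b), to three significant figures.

For a diatomic ideal gas γ = 7/5.
Isothermal: P_b = P₁(V₁/V₂) = 200×8.35.
Adiabatic: P_a = P₁(V₁/V₂)^γ = 200×8.35^(7/5).
P_a/P_b = (V₁/V₂)^(γ−1) = 8.35^(2/5) = 2.337.

P_adiabatic / P_isothermal ≈ 2.34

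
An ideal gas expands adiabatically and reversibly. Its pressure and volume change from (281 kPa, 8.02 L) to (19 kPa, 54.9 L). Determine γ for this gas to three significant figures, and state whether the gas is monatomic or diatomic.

PV^γ = const ⇒ γ = ln(P₂/P₁) / ln(V₁/V₂).
γ = ln(19/281) / ln(8.02/54.9) = 1.4.
γ ≈ 1.40 is close to 7/5, so the gas is diatomic.

γ ≈ 1.40; diatomic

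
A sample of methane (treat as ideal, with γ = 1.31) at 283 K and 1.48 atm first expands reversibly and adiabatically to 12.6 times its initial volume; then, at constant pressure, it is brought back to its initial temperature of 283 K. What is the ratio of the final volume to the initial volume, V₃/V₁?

Adiabatic step: V₂/V₁ = 12.6; T₂ = T₁·(1/12.6)^(0.31) = 129 K.
Isobaric step: V₃/V₂ = T₃/T₂ = 283/129.
V₃/V₁ = (V₂/V₁)(V₃/V₂) = 12.6 × (283/129) = 27.64.

V₃/V₁ ≈ 27.6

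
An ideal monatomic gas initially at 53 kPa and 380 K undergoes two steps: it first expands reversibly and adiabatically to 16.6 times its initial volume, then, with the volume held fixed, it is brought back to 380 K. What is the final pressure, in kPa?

For a monatomic ideal gas γ = 5/3.
Adiabatic step (PV^γ = const): P₂ = 53×(1/16.6)^(5/3) = 0.4906 kPa; T₂ = 380×(1/16.6)^(2/3) = 58.4 K.
Isochoric: P₃ = P₂(T₃/T₂) = 0.4906 × (380/58.4) = 3.193 kPa.

P₃ ≈ 3.19 kPa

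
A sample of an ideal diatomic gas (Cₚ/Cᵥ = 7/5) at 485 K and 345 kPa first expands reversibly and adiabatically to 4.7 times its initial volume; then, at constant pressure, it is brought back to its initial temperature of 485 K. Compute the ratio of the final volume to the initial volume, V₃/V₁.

Adiabatic step: V₂/V₁ = 4.7; T₂ = T₁·(1/4.7)^(2/5) = 261.2 K.
Isobaric step: V₃/V₂ = T₃/T₂ = 485/261.2.
V₃/V₁ = (V₂/V₁)(V₃/V₂) = 4.7 × (485/261.2) = 8.728.

V₃/V₁ ≈ 8.73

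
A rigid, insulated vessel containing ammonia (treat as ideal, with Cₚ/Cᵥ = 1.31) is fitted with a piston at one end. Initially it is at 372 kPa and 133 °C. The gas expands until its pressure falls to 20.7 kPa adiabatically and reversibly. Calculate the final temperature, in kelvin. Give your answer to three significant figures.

T₂ ≈ 205 K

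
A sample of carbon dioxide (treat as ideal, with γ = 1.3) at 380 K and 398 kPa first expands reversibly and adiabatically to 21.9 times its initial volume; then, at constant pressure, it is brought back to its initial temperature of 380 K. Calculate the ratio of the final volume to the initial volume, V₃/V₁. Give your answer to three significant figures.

Adiabatic step: V₂/V₁ = 21.9; T₂ = T₁·(1/21.9)^(0.3) = 150.5 K.
Isobaric step: V₃/V₂ = T₃/T₂ = 380/150.5.
V₃/V₁ = (V₂/V₁)(V₃/V₂) = 21.9 × (380/150.5) = 55.28.

V₃/V₁ ≈ 55.3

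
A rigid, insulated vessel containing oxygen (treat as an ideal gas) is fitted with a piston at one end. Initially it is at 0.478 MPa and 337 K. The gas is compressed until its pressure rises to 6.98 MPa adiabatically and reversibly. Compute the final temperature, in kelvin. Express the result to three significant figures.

Along an adiabat T P^((1−γ)/γ) is constant, so T₂ = T₁ (P₂/P₁)^((γ−1)/γ).
For a diatomic ideal gas γ = 7/5, so (γ−1)/γ = 2/7.
T₂ = 337 × (6.98/0.478)^(2/7) = 725 K.

T₂ ≈ 725 K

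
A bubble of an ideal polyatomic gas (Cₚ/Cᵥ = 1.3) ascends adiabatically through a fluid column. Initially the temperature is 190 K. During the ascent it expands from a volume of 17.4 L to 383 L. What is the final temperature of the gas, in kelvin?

Adiabatic: T₁V₁^(γ−1) = T₂V₂^(γ−1) ⇒ T₂ = T₁ (V₁/V₂)^(γ−1).
T₂ = 190 × (17.4/383)^(0.3) = 75.16 K.

T₂ ≈ 75.2 K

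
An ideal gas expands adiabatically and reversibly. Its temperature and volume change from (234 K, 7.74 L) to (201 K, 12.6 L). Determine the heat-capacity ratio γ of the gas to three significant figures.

γ ≈ 1.31

TV^(γ−1) = const ⇒ γ − 1 = ln(T₂/T₁) / ln(V₁/V₂).
γ = 1 + ln(201/234) / ln(7.74/12.6) = 1.312.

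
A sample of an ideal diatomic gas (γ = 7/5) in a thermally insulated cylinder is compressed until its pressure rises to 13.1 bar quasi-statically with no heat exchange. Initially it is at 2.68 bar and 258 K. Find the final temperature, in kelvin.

T₂ ≈ 406 K

Adiabatic: T₂/T₁ = (P₂/P₁)^((γ−1)/γ).
T₂ = 258 × (13.1/2.68)^(2/7) = 406 K.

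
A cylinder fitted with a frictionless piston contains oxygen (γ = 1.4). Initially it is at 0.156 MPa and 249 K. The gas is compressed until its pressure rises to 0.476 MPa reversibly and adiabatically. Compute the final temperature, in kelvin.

Along an adiabat T P^((1−γ)/γ) is constant, so T₂ = T₁ (P₂/P₁)^((γ−1)/γ).
T₂ = 249 × (0.476/0.156)^(0.286) = 342.5 K.

T₂ ≈ 342 K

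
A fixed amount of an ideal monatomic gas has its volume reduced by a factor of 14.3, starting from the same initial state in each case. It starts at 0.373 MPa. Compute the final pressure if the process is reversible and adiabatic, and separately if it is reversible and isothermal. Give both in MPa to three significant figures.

adiabatic: 31.4 MPa; isothermal: 5.33 MPa

For a monatomic ideal gas γ = 5/3.
Isothermal: P₂ = P₁(V₁/V₂) = 0.373×14.3 = 5.334 MPa.
Adiabatic: P₂ = P₁(V₁/V₂)^γ = 0.373×14.3^(5/3) = 31.42 MPa.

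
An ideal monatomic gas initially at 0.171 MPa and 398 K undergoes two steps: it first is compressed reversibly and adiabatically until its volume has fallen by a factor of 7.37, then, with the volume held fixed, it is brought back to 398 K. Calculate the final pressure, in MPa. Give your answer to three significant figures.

For a monatomic ideal gas γ = 5/3.
Adiabatic step (PV^γ = const): P₂ = 0.171×7.37^(5/3) = 4.773 MPa; T₂ = 398×7.37^(2/3) = 1507 K.
Isochoric: P₃ = P₂(T₃/T₂) = 4.773 × (398/1507) = 1.26 MPa.

P₃ ≈ 1.26 MPa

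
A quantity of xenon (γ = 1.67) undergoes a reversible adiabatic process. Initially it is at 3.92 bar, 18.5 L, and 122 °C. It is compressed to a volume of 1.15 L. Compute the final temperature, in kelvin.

T₂ ≈ 2540 K

For a reversible adiabat TV^(γ−1) is constant, so T₂ = T₁ (V₁/V₂)^(γ−1).
T₁ = 122 °C = 395.1 K.
T₂ = 395.1 × (18.5/1.15)^(0.67) = 2542 K.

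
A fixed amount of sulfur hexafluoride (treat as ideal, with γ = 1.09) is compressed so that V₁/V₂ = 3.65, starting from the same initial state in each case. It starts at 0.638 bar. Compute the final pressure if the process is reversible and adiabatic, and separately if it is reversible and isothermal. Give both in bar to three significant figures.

adiabatic: 2.62 bar; isothermal: 2.33 bar

Isothermal: P₂ = P₁(V₁/V₂) = 0.638×3.65 = 2.329 bar.
Adiabatic: P₂ = P₁(V₁/V₂)^γ = 0.638×3.65^(1.09) = 2.616 bar.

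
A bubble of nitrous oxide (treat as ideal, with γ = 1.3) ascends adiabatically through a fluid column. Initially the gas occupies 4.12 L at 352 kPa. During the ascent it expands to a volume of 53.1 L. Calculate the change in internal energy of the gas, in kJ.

P₂ = P₁(V₁/V₂)^γ = 352×(4.12/53.1)^(1.3) = 12.68 kPa.
For a reversible adiabat, W_by_gas = (P₁V₁ − P₂V₂)/(γ−1).
W_by = (352000×0.00412 − 12680×0.0531) / (0.3) = 2589 J.
Q = 0 ⇒ ΔU = −W_by = -2589 J.

ΔU ≈ -2.59 kJ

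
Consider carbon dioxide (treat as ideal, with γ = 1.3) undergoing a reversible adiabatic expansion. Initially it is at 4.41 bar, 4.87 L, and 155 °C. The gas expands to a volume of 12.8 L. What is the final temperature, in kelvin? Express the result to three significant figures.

T₂ ≈ 320 K

Adiabatic: T₁V₁^(γ−1) = T₂V₂^(γ−1) ⇒ T₂ = T₁ (V₁/V₂)^(γ−1).
T₁ = 155 °C = 428.1 K.
T₂ = 428.1 × (4.87/12.8)^(0.3) = 320.4 K.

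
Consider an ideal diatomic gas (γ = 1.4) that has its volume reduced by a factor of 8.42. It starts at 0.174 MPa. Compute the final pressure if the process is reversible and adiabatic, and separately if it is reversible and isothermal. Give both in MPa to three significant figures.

Isothermal: P₂ = P₁(V₁/V₂) = 0.174×8.42 = 1.465 MPa.
Adiabatic: P₂ = P₁(V₁/V₂)^γ = 0.174×8.42^(1.4) = 3.435 MPa.

adiabatic: 3.44 MPa; isothermal: 1.47 MPa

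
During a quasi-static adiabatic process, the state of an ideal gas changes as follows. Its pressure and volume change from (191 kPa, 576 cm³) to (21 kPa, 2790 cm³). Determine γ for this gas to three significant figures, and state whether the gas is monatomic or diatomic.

γ ≈ 1.40; diatomic

PV^γ = const ⇒ γ = ln(P₂/P₁) / ln(V₁/V₂).
γ = ln(21/191) / ln(576/2790) = 1.399.
γ ≈ 1.40 is close to 7/5, so the gas is diatomic.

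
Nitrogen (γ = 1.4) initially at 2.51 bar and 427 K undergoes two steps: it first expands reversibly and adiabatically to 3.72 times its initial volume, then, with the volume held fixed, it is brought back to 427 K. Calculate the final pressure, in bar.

P₃ ≈ 0.675 bar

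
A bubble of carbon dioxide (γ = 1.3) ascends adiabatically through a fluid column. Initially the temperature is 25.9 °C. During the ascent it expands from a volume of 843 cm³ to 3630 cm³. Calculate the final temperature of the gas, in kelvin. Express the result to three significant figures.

T₂ ≈ 193 K

Adiabatic: T₁V₁^(γ−1) = T₂V₂^(γ−1) ⇒ T₂ = T₁ (V₁/V₂)^(γ−1).
T₁ = 25.9 °C = 299 K.
T₂ = 299 × (843/3630)^(0.3) = 193 K.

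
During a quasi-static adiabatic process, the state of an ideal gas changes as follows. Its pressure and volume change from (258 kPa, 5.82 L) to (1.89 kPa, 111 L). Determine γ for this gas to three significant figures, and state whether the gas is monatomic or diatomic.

γ ≈ 1.67; monatomic

PV^γ = const ⇒ γ = ln(P₂/P₁) / ln(V₁/V₂).
γ = ln(1.89/258) / ln(5.82/111) = 1.668.
γ ≈ 1.67 is close to 5/3, so the gas is monatomic.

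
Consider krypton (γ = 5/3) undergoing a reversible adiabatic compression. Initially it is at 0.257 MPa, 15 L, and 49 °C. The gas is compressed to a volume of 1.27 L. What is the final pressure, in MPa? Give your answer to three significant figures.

Since PV^γ is constant along a reversible adiabat, P₂ = P₁ (V₁/V₂)^γ.
P₂ = 0.257 × (15/1.27)^(5/3) = 15.74 MPa.

P₂ ≈ 15.7 MPa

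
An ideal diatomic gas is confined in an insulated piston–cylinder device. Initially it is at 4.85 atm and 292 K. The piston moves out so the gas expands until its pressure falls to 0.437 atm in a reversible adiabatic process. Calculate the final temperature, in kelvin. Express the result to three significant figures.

T₂ ≈ 147 K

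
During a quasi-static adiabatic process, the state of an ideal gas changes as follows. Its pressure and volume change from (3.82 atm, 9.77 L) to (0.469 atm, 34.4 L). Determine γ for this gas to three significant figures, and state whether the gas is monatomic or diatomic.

PV^γ = const ⇒ γ = ln(P₂/P₁) / ln(V₁/V₂).
γ = ln(0.469/3.82) / ln(9.77/34.4) = 1.666.
γ ≈ 1.67 is close to 5/3, so the gas is monatomic.

γ ≈ 1.67; monatomic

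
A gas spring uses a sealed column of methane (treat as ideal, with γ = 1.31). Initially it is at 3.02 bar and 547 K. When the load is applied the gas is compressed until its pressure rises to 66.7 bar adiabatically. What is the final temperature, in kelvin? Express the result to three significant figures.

Adiabatic: T₂/T₁ = (P₂/P₁)^((γ−1)/γ).
T₂ = 547 × (66.7/3.02)^(0.237) = 1138 K.

T₂ ≈ 1140 K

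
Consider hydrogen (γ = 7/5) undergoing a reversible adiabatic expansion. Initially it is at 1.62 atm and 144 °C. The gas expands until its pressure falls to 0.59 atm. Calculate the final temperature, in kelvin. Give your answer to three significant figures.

Adiabatic: T₂/T₁ = (P₂/P₁)^((γ−1)/γ).
T₁ = 144 °C = 417.1 K.
T₂ = 417.1 × (0.59/1.62)^(2/7) = 312.6 K.

T₂ ≈ 313 K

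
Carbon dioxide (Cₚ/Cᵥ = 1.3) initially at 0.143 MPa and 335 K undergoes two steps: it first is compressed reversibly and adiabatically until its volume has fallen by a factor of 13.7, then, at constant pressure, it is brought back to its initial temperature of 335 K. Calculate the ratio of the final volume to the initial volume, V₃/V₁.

Adiabatic step: V₂/V₁ = 0.07299; T₂ = T₁·13.7^(0.3) = 734.6 K.
Isobaric step: V₃/V₂ = T₃/T₂ = 335/734.6.
V₃/V₁ = (V₂/V₁)(V₃/V₂) = 0.07299 × (335/734.6) = 0.03329.

V₃/V₁ ≈ 0.0333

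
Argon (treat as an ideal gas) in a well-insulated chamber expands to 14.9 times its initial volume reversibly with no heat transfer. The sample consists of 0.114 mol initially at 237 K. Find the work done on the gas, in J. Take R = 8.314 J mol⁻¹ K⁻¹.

W ≈ -281 J

Adiabatic: T₁V₁^(γ−1) = T₂V₂^(γ−1) ⇒ T₂ = T₁ (V₁/V₂)^(γ−1).
γ = 5/3 for a monatomic ideal gas, so γ−1 = 2/3.
T₂ = 237 × (1/14.9)^(2/3) = 39.14 K.
Q = 0, so ΔU = W_on_gas = nCᵥΔT with Cᵥ = R/(γ−1) = 12.47 J/(mol·K).
ΔU = 0.114 × 12.47 × (39.14 − 237) = -281.3 J.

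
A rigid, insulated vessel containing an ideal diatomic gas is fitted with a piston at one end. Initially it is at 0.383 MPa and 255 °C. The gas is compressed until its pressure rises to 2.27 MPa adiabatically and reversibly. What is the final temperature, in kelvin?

Along an adiabat T P^((1−γ)/γ) is constant, so T₂ = T₁ (P₂/P₁)^((γ−1)/γ).
For a diatomic ideal gas γ = 7/5, so (γ−1)/γ = 2/7.
T₁ = 255 °C = 528.1 K.
T₂ = 528.1 × (2.27/0.383)^(2/7) = 878.1 K.

T₂ ≈ 878 K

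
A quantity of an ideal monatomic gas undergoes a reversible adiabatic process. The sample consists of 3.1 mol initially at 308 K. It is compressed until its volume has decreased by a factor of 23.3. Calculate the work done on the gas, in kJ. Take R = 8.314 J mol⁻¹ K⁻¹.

W ≈ 85.2 kJ

For a reversible adiabat TV^(γ−1) is constant, so T₂ = T₁ (V₁/V₂)^(γ−1).
γ = 5/3 for a monatomic ideal gas, so γ−1 = 2/3.
T₂ = 308 × 23.3^(2/3) = 2513 K.
Q = 0, so ΔU = W_on_gas = nCᵥΔT with Cᵥ = R/(γ−1) = 12.47 J/(mol·K).
ΔU = 3.1 × 12.47 × (2513 − 308) = 85230 J.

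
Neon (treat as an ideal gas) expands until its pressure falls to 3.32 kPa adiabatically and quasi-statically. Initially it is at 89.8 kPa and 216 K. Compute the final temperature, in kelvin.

Along an adiabat T P^((1−γ)/γ) is constant, so T₂ = T₁ (P₂/P₁)^((γ−1)/γ).
For a monatomic ideal gas γ = 5/3, so (γ−1)/γ = 2/5.
T₂ = 216 × (3.32/89.8)^(2/5) = 57.76 K.

T₂ ≈ 57.8 K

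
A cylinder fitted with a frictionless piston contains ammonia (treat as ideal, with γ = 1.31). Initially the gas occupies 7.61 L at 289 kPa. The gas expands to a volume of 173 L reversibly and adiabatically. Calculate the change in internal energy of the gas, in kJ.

P₂ = P₁(V₁/V₂)^γ = 289×(7.61/173)^(1.31) = 4.827 kPa.
For a reversible adiabat, W_by_gas = (P₁V₁ − P₂V₂)/(γ−1).
W_by = (289000×0.00761 − 4827×0.173) / (0.31) = 4401 J.
Q = 0 ⇒ ΔU = −W_by = -4401 J.

ΔU ≈ -4.40 kJ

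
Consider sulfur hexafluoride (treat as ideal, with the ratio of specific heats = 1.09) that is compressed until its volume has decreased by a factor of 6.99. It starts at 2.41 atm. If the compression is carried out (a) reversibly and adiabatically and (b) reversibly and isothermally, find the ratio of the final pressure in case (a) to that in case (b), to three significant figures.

P_adiabatic / P_isothermal ≈ 1.19

Isothermal: P_b = P₁(V₁/V₂) = 2.41×6.99.
Adiabatic: P_a = P₁(V₁/V₂)^γ = 2.41×6.99^(1.09).
P_a/P_b = (V₁/V₂)^(γ−1) = 6.99^(0.09) = 1.191.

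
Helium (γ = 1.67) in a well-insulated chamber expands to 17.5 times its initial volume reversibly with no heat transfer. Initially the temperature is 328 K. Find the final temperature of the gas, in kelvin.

T₂ ≈ 48.2 K

For a reversible adiabat TV^(γ−1) is constant, so T₂ = T₁ (V₁/V₂)^(γ−1).
T₂ = 328 × (1/17.5)^(0.67) = 48.2 K.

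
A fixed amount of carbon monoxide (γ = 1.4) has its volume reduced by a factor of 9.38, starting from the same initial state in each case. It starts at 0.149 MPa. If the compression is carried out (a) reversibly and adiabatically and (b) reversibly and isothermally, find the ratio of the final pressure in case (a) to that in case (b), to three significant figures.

P_adiabatic / P_isothermal ≈ 2.45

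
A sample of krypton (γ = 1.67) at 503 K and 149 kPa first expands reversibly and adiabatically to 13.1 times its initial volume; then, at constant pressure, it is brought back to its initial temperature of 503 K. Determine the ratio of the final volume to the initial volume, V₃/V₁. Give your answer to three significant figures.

Adiabatic step: V₂/V₁ = 13.1; T₂ = T₁·(1/13.1)^(0.67) = 89.74 K.
Isobaric step: V₃/V₂ = T₃/T₂ = 503/89.74.
V₃/V₁ = (V₂/V₁)(V₃/V₂) = 13.1 × (503/89.74) = 73.42.

V₃/V₁ ≈ 73.4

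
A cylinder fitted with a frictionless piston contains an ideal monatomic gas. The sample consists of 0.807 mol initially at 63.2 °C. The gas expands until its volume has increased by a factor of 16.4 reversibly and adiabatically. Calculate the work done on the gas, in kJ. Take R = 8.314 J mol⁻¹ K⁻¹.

W ≈ -2.86 kJ

Adiabatic: T₁V₁^(γ−1) = T₂V₂^(γ−1) ⇒ T₂ = T₁ (V₁/V₂)^(γ−1).
γ = 5/3 for a monatomic ideal gas, so γ−1 = 2/3.
T₁ = 63.2 °C = 336.3 K.
T₂ = 336.3 × (1/16.4)^(2/3) = 52.11 K.
Q = 0, so ΔU = W_on_gas = nCᵥΔT with Cᵥ = R/(γ−1) = 12.47 J/(mol·K).
ΔU = 0.807 × 12.47 × (52.11 − 336.3) = -2861 J.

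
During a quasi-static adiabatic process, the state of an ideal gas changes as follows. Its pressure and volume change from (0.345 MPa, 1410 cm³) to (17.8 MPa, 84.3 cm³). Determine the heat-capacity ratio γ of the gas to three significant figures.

PV^γ = const ⇒ γ = ln(P₂/P₁) / ln(V₁/V₂).
γ = ln(17.8/0.345) / ln(1410/84.3) = 1.4.

γ ≈ 1.40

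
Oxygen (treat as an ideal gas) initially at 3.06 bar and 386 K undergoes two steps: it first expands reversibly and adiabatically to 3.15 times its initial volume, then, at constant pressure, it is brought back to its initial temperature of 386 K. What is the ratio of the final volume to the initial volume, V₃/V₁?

V₃/V₁ ≈ 4.98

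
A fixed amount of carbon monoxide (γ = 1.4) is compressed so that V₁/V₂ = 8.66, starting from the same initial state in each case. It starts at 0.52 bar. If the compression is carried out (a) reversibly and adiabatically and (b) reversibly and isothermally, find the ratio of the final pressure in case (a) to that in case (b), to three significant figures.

P_adiabatic / P_isothermal ≈ 2.37

Isothermal: P_b = P₁(V₁/V₂) = 0.52×8.66.
Adiabatic: P_a = P₁(V₁/V₂)^γ = 0.52×8.66^(1.4).
P_a/P_b = (V₁/V₂)^(γ−1) = 8.66^(0.4) = 2.371.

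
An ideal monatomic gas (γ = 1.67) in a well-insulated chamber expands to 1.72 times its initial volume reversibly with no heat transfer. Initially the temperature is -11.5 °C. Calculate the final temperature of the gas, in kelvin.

Adiabatic: T₁V₁^(γ−1) = T₂V₂^(γ−1) ⇒ T₂ = T₁ (V₁/V₂)^(γ−1).
T₁ = -11.5 °C = 261.6 K.
T₂ = 261.6 × (1/1.72)^(0.67) = 181.9 K.

T₂ ≈ 182 K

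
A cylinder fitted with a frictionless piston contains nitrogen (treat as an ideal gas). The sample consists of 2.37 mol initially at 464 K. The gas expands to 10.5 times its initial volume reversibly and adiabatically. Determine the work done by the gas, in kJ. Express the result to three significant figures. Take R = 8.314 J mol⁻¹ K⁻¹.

W ≈ 13.9 kJ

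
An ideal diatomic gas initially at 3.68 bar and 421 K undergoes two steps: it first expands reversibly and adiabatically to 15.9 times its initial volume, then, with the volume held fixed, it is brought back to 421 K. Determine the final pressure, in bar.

For a diatomic ideal gas γ = 7/5.
Adiabatic step (PV^γ = const): P₂ = 3.68×(1/15.9)^(7/5) = 0.07654 bar; T₂ = 421×(1/15.9)^(2/5) = 139.2 K.
Isochoric: P₃ = P₂(T₃/T₂) = 0.07654 × (421/139.2) = 0.2314 bar.

P₃ ≈ 0.231 bar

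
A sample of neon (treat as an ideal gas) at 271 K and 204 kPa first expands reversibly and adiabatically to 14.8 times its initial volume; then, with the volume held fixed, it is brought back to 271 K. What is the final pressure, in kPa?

For a monatomic ideal gas γ = 5/3.
Adiabatic step (PV^γ = const): P₂ = 204×(1/14.8)^(5/3) = 2.287 kPa; T₂ = 271×(1/14.8)^(2/3) = 44.96 K.
Isochoric: P₃ = P₂(T₃/T₂) = 2.287 × (271/44.96) = 13.78 kPa.

P₃ ≈ 13.8 kPa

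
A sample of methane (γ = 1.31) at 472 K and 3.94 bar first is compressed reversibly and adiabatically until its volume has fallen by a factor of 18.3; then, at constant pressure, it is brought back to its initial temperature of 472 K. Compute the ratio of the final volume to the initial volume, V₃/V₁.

Adiabatic step: V₂/V₁ = 0.05464; T₂ = T₁·18.3^(0.31) = 1162 K.
Isobaric step: V₃/V₂ = T₃/T₂ = 472/1162.
V₃/V₁ = (V₂/V₁)(V₃/V₂) = 0.05464 × (472/1162) = 0.02219.

V₃/V₁ ≈ 0.0222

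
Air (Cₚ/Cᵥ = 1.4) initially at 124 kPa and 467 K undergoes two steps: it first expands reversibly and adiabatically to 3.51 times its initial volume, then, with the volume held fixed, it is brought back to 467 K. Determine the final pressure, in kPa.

P₃ ≈ 35.3 kPa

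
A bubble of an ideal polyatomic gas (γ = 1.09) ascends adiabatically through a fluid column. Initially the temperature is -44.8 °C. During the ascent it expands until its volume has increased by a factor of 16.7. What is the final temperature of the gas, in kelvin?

T₂ ≈ 177 K

For a reversible adiabat TV^(γ−1) is constant, so T₂ = T₁ (V₁/V₂)^(γ−1).
T₁ = -44.8 °C = 228.3 K.
T₂ = 228.3 × (1/16.7)^(0.09) = 177.2 K.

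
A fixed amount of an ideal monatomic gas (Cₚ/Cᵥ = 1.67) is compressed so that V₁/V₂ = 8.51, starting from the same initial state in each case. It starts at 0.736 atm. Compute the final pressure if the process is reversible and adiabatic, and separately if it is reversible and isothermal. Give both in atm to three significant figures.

Isothermal: P₂ = P₁(V₁/V₂) = 0.736×8.51 = 6.263 atm.
Adiabatic: P₂ = P₁(V₁/V₂)^γ = 0.736×8.51^(1.67) = 26.29 atm.

adiabatic: 26.3 atm; isothermal: 6.26 atm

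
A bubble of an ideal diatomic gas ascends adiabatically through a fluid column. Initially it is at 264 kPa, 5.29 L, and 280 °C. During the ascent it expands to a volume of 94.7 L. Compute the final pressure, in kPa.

P₂ ≈ 4.65 kPa

Since PV^γ is constant along a reversible adiabat, P₂ = P₁ (V₁/V₂)^γ.
γ = 7/5 for a diatomic ideal gas.
P₂ = 264 × (5.29/94.7)^(7/5) = 4.651 kPa.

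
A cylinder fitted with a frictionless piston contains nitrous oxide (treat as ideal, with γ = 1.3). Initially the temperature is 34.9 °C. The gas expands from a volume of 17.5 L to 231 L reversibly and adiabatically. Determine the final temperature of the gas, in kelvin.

T₂ ≈ 142 K

Adiabatic: T₁V₁^(γ−1) = T₂V₂^(γ−1) ⇒ T₂ = T₁ (V₁/V₂)^(γ−1).
T₁ = 34.9 °C = 308 K.
T₂ = 308 × (17.5/231)^(0.3) = 142.1 K.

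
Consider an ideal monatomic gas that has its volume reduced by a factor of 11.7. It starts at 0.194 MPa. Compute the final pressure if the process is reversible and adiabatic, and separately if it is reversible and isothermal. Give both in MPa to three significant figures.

adiabatic: 11.7 MPa; isothermal: 2.27 MPa

For a monatomic ideal gas γ = 5/3.
Isothermal: P₂ = P₁(V₁/V₂) = 0.194×11.7 = 2.27 MPa.
Adiabatic: P₂ = P₁(V₁/V₂)^γ = 0.194×11.7^(5/3) = 11.7 MPa.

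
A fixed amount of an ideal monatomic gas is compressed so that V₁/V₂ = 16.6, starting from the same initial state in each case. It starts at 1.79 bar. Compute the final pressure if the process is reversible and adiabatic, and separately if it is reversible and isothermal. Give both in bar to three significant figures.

adiabatic: 193 bar; isothermal: 29.7 bar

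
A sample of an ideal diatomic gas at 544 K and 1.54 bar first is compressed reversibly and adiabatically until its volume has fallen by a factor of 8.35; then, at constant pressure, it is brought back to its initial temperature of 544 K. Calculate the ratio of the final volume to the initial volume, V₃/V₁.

For a diatomic ideal gas γ = 7/5.
Adiabatic step: V₂/V₁ = 0.1198; T₂ = T₁·8.35^(2/5) = 1271 K.
Isobaric step: V₃/V₂ = T₃/T₂ = 544/1271.
V₃/V₁ = (V₂/V₁)(V₃/V₂) = 0.1198 × (544/1271) = 0.05124.

V₃/V₁ ≈ 0.0512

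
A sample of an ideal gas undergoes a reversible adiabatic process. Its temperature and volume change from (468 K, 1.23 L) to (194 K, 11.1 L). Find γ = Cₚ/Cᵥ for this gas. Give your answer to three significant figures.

γ ≈ 1.40

TV^(γ−1) = const ⇒ γ − 1 = ln(T₂/T₁) / ln(V₁/V₂).
γ = 1 + ln(194/468) / ln(1.23/11.1) = 1.4.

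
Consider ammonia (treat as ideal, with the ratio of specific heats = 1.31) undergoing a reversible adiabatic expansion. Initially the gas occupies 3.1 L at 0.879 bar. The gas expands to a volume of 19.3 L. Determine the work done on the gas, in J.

W ≈ -380 J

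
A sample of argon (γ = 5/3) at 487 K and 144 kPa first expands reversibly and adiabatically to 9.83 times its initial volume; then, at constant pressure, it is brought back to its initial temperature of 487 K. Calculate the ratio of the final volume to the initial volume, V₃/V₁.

Adiabatic step: V₂/V₁ = 9.83; T₂ = T₁·(1/9.83)^(2/3) = 106.1 K.
Isobaric step: V₃/V₂ = T₃/T₂ = 487/106.1.
V₃/V₁ = (V₂/V₁)(V₃/V₂) = 9.83 × (487/106.1) = 45.11.

V₃/V₁ ≈ 45.1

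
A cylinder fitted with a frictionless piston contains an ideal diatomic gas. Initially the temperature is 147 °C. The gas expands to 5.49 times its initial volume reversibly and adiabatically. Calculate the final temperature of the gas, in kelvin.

T₂ ≈ 213 K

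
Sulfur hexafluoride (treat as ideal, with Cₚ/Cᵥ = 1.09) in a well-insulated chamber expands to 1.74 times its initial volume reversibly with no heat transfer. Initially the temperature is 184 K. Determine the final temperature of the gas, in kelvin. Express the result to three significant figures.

For a reversible adiabat TV^(γ−1) is constant, so T₂ = T₁ (V₁/V₂)^(γ−1).
T₂ = 184 × (1/1.74)^(0.09) = 175.1 K.

T₂ ≈ 175 K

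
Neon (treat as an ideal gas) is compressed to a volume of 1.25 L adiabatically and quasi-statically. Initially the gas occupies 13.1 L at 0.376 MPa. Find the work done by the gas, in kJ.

W ≈ -28.0 kJ

γ = 5/3 for a monatomic ideal gas.
P₂ = P₁(V₁/V₂)^γ = 0.376×(13.1/1.25)^(5/3) = 18.87 MPa.
For a reversible adiabat, W_by_gas = (P₁V₁ − P₂V₂)/(γ−1).
W_by = (376000×0.0131 − 1.887×10^7×0.00125) / (2/3) = -27990 J.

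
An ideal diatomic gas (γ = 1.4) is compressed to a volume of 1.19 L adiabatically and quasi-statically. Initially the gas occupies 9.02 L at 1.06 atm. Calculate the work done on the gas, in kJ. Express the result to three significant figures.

W ≈ 3.02 kJ

P₂ = P₁(V₁/V₂)^γ = 1.06×(9.02/1.19)^(1.4) = 18.06 atm.
For a reversible adiabat, W_by_gas = (P₁V₁ − P₂V₂)/(γ−1).
W_by = (107400×0.00902 − 1.83×10^6×0.00119) / (0.4) = -3023 J.
W_on_gas = −W_by = 3023 J.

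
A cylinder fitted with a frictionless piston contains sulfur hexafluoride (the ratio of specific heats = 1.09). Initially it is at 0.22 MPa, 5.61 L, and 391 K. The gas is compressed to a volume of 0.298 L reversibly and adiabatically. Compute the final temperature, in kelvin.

For a reversible adiabat TV^(γ−1) is constant, so T₂ = T₁ (V₁/V₂)^(γ−1).
T₂ = 391 × (5.61/0.298)^(0.09) = 509.2 K.

T₂ ≈ 509 K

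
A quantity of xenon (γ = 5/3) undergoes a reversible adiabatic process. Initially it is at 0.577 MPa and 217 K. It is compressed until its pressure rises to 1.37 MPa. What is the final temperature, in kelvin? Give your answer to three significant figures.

T₂ ≈ 307 K

Adiabatic: T₂/T₁ = (P₂/P₁)^((γ−1)/γ).
T₂ = 217 × (1.37/0.577)^(2/5) = 306.7 K.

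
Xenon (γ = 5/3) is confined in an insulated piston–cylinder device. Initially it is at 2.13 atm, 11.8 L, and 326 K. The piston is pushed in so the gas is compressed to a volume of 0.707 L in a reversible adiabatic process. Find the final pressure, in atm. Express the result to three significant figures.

Adiabatic: P₁V₁^γ = P₂V₂^γ ⇒ P₂ = P₁ (V₁/V₂)^γ.
P₂ = 2.13 × (11.8/0.707)^(5/3) = 232.2 atm.

P₂ ≈ 232 atm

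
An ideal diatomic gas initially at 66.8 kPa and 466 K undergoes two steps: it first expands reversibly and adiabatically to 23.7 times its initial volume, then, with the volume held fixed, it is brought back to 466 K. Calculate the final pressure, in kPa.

For a diatomic ideal gas γ = 7/5.
Adiabatic step (PV^γ = const): P₂ = 66.8×(1/23.7)^(7/5) = 0.7946 kPa; T₂ = 466×(1/23.7)^(2/5) = 131.4 K.
Isochoric: P₃ = P₂(T₃/T₂) = 0.7946 × (466/131.4) = 2.819 kPa.

P₃ ≈ 2.82 kPa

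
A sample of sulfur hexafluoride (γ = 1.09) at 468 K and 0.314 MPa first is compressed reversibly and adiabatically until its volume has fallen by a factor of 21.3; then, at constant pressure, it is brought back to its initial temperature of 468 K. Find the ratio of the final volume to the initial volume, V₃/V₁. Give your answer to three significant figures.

Adiabatic step: V₂/V₁ = 0.04695; T₂ = T₁·21.3^(0.09) = 616.3 K.
Isobaric step: V₃/V₂ = T₃/T₂ = 468/616.3.
V₃/V₁ = (V₂/V₁)(V₃/V₂) = 0.04695 × (468/616.3) = 0.03565.

V₃/V₁ ≈ 0.0357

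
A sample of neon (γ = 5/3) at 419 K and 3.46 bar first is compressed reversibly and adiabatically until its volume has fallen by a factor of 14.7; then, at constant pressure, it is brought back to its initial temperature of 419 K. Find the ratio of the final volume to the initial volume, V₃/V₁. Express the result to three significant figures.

Adiabatic step: V₂/V₁ = 0.06803; T₂ = T₁·14.7^(2/3) = 2514 K.
Isobaric step: V₃/V₂ = T₃/T₂ = 419/2514.
V₃/V₁ = (V₂/V₁)(V₃/V₂) = 0.06803 × (419/2514) = 0.01134.

V₃/V₁ ≈ 0.0113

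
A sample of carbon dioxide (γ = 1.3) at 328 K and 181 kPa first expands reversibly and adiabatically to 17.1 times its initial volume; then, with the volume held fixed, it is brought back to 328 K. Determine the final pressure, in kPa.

Adiabatic step (PV^γ = const): P₂ = 181×(1/17.1)^(1.3) = 4.516 kPa; T₂ = 328×(1/17.1)^(0.3) = 140 K.
Isochoric: P₃ = P₂(T₃/T₂) = 4.516 × (328/140) = 10.58 kPa.

P₃ ≈ 10.6 kPa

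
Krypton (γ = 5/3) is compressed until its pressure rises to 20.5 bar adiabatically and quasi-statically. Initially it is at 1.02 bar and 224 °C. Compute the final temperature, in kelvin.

Along an adiabat T P^((1−γ)/γ) is constant, so T₂ = T₁ (P₂/P₁)^((γ−1)/γ).
T₁ = 224 °C = 497.1 K.
T₂ = 497.1 × (20.5/1.02)^(2/5) = 1651 K.

T₂ ≈ 1650 K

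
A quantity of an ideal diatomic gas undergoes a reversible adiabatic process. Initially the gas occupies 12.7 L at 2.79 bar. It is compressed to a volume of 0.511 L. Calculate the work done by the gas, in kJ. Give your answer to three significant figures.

W ≈ -23.2 kJ

γ = 7/5 for a diatomic ideal gas.
P₂ = P₁(V₁/V₂)^γ = 2.79×(12.7/0.511)^(7/5) = 250.7 bar.
For a reversible adiabat, W_by_gas = (P₁V₁ − P₂V₂)/(γ−1).
W_by = (279000×0.0127 − 2.507×10^7×0.000511) / (2/5) = -23170 J.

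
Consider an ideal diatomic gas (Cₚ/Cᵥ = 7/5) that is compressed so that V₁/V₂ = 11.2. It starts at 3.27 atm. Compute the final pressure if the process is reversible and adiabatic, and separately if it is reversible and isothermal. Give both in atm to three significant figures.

Isothermal: P₂ = P₁(V₁/V₂) = 3.27×11.2 = 36.62 atm.
Adiabatic: P₂ = P₁(V₁/V₂)^γ = 3.27×11.2^(7/5) = 96.26 atm.

adiabatic: 96.3 atm; isothermal: 36.6 atm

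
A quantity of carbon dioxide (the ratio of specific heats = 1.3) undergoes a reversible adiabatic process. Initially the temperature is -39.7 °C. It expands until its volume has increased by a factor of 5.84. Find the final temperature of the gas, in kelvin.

T₂ ≈ 137 K

For a reversible adiabat TV^(γ−1) is constant, so T₂ = T₁ (V₁/V₂)^(γ−1).
T₁ = -39.7 °C = 233.4 K.
T₂ = 233.4 × (1/5.84)^(0.3) = 137.5 K.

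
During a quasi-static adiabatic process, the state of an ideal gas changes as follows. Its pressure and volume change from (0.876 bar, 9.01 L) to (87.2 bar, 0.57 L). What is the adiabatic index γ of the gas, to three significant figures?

γ ≈ 1.67

PV^γ = const ⇒ γ = ln(P₂/P₁) / ln(V₁/V₂).
γ = ln(87.2/0.876) / ln(9.01/0.57) = 1.667.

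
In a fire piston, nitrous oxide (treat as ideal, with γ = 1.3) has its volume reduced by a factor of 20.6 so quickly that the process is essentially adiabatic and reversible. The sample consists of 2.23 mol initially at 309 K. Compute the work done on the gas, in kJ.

W ≈ 28.2 kJ

For a reversible adiabat TV^(γ−1) is constant, so T₂ = T₁ (V₁/V₂)^(γ−1).
T₂ = 309 × 20.6^(0.3) = 765.8 K.
Q = 0, so ΔU = W_on_gas = nCᵥΔT with Cᵥ = R/(γ−1) = 27.71 J/(mol·K).
ΔU = 2.23 × 27.71 × (765.8 − 309) = 28230 J.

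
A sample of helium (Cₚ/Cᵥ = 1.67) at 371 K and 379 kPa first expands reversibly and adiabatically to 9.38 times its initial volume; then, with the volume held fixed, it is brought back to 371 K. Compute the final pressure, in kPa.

Adiabatic step (PV^γ = const): P₂ = 379×(1/9.38)^(1.67) = 9.017 kPa; T₂ = 371×(1/9.38)^(0.67) = 82.79 K.
Isochoric: P₃ = P₂(T₃/T₂) = 9.017 × (371/82.79) = 40.41 kPa.

P₃ ≈ 40.4 kPa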